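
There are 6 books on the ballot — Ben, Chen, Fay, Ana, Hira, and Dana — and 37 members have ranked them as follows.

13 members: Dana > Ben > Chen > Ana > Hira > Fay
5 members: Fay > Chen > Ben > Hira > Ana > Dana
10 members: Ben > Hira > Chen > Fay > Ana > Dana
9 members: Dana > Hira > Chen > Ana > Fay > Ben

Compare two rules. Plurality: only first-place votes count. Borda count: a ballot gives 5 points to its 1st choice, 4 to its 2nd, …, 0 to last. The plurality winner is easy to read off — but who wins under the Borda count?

Ben

Plurality first-place counts: Ben 10, Chen 0, Fay 5, Ana 0, Hira 0, Dana 22 → Dana.
Borda totals: Ben 117, Chen 116, Fay 54, Ana 59, Hira 99, Dana 110 → Ben.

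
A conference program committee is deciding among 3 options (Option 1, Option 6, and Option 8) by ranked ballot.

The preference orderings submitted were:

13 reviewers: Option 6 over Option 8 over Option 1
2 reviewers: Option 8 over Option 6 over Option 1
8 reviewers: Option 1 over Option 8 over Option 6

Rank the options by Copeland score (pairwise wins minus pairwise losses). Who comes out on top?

Pairwise results:
  Option 1 vs Option 6: Option 6 wins 15–8.
  Option 1 vs Option 8: Option 8 wins 15–8.
  Option 6 vs Option 8: Option 6 wins 13–10.
Copeland scores (wins − losses):
  Option 1: 0 − 2 = -2
  Option 6: 2 − 0 = 2
  Option 8: 1 − 1 = 0
Option 6 has the best Copeland score.

Option 6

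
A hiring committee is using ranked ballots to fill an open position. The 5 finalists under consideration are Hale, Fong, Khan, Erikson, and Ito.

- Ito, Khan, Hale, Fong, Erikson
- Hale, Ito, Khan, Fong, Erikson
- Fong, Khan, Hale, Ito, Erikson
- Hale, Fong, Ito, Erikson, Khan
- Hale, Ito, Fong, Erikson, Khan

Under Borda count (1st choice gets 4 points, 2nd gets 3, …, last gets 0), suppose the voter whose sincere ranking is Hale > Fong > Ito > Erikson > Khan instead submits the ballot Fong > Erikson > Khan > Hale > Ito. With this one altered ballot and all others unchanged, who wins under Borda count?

Hale

Borda totals with the altered ballot: Hale 13, Fong 12, Khan 10, Erikson 4, Ito 11.
The winner is unchanged: still Hale.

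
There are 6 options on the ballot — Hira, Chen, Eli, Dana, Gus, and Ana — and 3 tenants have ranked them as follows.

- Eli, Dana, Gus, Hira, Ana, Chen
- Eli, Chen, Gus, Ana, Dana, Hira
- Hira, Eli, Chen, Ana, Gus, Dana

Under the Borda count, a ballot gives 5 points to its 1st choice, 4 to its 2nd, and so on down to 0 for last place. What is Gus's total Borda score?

Borda scores:
  Hira: 2 + 0 + 5 = 7
  Chen: 0 + 4 + 3 = 7
  Eli: 5 + 5 + 4 = 14
  Dana: 4 + 1 + 0 = 5
  Gus: 3 + 3 + 1 = 7
  Ana: 1 + 2 + 2 = 5

7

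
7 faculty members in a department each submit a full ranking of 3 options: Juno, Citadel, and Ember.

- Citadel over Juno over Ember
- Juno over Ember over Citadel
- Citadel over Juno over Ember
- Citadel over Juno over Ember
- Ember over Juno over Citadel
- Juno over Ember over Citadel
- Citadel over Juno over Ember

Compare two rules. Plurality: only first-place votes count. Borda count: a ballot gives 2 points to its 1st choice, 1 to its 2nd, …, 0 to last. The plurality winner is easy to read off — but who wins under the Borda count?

Juno

Plurality first-place counts: Juno 2, Citadel 4, Ember 1 → Citadel.
Borda totals: Juno 9, Citadel 8, Ember 4 → Juno.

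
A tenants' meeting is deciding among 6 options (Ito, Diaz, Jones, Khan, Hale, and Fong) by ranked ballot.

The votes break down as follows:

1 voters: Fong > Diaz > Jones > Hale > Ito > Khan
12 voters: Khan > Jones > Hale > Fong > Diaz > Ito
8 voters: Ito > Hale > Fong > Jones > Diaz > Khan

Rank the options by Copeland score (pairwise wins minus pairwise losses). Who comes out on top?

Pairwise results:
  Ito vs Diaz: Diaz wins 13–8.
  Ito vs Jones: Jones wins 13–8.
  Ito vs Khan: Khan wins 12–9.
  Ito vs Hale: Hale wins 13–8.
  Ito vs Fong: Fong wins 13–8.
  Diaz vs Jones: Jones wins 20–1.
  Diaz vs Khan: Khan wins 12–9.
  Diaz vs Hale: Hale wins 20–1.
  Diaz vs Fong: Fong wins 21–0.
  Jones vs Khan: Khan wins 12–9.
  Jones vs Hale: Jones wins 13–8.
  Jones vs Fong: Jones wins 12–9.
  Khan vs Hale: Khan wins 12–9.
  Khan vs Fong: Khan wins 12–9.
  Hale vs Fong: Hale wins 20–1.
Copeland scores (wins − losses):
  Ito: 0 − 5 = -5
  Diaz: 1 − 4 = -3
  Jones: 4 − 1 = 3
  Khan: 5 − 0 = 5
  Hale: 3 − 2 = 1
  Fong: 2 − 3 = -1
Khan has the best Copeland score.

Khan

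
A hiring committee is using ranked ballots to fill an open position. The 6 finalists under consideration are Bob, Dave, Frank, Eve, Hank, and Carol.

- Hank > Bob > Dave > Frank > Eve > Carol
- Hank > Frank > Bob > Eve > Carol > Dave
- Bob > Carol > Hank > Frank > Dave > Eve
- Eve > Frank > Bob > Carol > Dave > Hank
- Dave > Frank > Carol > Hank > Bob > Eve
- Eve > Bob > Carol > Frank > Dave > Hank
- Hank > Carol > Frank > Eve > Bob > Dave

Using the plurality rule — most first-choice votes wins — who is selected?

First-place vote totals:
  Bob: 1
  Dave: 1
  Frank: 0
  Eve: 2
  Hank: 3
  Carol: 0
Hank has the most first-place votes.

Hank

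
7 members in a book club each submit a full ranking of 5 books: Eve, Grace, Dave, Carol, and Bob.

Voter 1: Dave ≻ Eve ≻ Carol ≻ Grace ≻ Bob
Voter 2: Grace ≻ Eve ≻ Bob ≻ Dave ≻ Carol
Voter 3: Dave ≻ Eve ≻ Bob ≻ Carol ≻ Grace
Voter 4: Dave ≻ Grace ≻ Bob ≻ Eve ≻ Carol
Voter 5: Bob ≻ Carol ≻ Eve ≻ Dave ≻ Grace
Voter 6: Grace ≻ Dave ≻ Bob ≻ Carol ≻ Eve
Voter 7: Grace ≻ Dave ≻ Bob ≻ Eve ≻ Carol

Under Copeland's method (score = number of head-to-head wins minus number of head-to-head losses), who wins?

Pairwise results:
  Eve vs Grace: Grace wins 4–3.
  Eve vs Dave: Dave wins 5–2.
  Eve vs Carol: Eve wins 5–2.
  Eve vs Bob: Bob wins 4–3.
  Grace vs Dave: Dave wins 4–3.
  Grace vs Carol: Grace wins 4–3.
  Grace vs Bob: Grace wins 5–2.
  Dave vs Carol: Dave wins 6–1.
  Dave vs Bob: Dave wins 5–2.
  Carol vs Bob: Bob wins 6–1.
Copeland scores (wins − losses):
  Eve: 1 − 3 = -2
  Grace: 3 − 1 = 2
  Dave: 4 − 0 = 4
  Carol: 0 − 4 = -4
  Bob: 2 − 2 = 0
Dave has the best Copeland score.

Dave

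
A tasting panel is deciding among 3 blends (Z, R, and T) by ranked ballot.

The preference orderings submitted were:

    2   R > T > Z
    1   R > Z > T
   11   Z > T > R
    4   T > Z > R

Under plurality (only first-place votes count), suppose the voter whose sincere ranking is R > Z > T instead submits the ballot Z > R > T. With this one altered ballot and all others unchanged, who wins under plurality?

First-place totals with the altered ballot: Z 12, R 2, T 4.
The winner is unchanged: still Z.

Z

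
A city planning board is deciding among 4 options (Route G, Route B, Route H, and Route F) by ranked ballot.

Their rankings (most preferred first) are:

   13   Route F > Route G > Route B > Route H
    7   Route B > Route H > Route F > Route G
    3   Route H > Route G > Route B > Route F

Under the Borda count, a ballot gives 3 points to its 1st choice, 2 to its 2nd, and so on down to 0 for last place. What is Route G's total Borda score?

32

Borda scores:
  Route G: 13·2 + 7·0 + 3·2 = 32
  Route B: 13·1 + 7·3 + 3·1 = 37
  Route H: 13·0 + 7·2 + 3·3 = 23
  Route F: 13·3 + 7·1 + 3·0 = 46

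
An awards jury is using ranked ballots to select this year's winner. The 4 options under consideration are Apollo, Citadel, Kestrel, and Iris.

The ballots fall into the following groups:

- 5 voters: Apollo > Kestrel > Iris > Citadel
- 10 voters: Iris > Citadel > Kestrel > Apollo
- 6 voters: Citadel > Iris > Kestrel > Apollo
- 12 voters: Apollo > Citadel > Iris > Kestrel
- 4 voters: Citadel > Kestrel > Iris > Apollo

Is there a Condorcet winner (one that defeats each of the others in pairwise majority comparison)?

Head-to-head results (37 voters total):
Apollo vs Citadel: Citadel wins 20–17.
Apollo vs Kestrel: Kestrel wins 20–17.
Apollo vs Iris: Iris wins 20–17.
Citadel vs Kestrel: Citadel wins 32–5.
Citadel vs Iris: Citadel wins 22–15.
Kestrel vs Iris: Iris wins 28–9.
Citadel beats each rival — Apollo (20–17), Kestrel (32–5), Iris (22–15) — so Citadel is the Condorcet winner.

Yes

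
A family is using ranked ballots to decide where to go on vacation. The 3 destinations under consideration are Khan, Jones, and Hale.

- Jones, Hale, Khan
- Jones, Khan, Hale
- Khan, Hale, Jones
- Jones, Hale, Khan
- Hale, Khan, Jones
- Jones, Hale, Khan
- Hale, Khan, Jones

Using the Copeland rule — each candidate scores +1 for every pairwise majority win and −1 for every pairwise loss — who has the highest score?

Jones

Pairwise results:
  Khan vs Jones: Jones wins 4–3.
  Khan vs Hale: Hale wins 5–2.
  Jones vs Hale: Jones wins 4–3.
Copeland scores (wins − losses):
  Khan: 0 − 2 = -2
  Jones: 2 − 0 = 2
  Hale: 1 − 1 = 0
Jones has the best Copeland score.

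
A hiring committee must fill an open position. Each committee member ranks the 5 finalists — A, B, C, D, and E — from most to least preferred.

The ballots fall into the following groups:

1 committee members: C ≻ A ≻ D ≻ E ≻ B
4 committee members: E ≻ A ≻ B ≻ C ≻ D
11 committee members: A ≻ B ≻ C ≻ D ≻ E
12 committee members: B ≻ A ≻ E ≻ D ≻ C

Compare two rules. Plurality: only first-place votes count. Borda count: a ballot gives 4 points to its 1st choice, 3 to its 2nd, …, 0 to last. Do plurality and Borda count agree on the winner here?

Plurality first-place counts: A 11, B 12, C 1, D 0, E 4 → B.
Borda totals: A 95, B 89, C 30, D 25, E 41 → A.
The two rules disagree: plurality picks B, Borda picks A.

No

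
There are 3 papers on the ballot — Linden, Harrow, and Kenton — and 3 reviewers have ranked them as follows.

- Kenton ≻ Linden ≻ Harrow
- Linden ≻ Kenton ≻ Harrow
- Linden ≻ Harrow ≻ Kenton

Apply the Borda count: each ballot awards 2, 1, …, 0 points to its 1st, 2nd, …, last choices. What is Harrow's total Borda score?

Borda scores:
  Linden: 1 + 2 + 2 = 5
  Harrow: 0 + 0 + 1 = 1
  Kenton: 2 + 1 + 0 = 3

1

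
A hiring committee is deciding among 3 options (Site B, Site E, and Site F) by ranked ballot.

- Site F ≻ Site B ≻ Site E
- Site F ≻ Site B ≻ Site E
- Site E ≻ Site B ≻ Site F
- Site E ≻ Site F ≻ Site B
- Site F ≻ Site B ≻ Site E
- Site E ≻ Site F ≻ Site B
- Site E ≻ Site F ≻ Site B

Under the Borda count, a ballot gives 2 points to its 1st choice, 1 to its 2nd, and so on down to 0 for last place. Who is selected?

Borda scores:
  Site B: 1 + 1 + 1 + 0 + 1 + 0 + 0 = 4
  Site E: 0 + 0 + 2 + 2 + 0 + 2 + 2 = 8
  Site F: 2 + 2 + 0 + 1 + 2 + 1 + 1 = 9
Site F has the highest total.

Site F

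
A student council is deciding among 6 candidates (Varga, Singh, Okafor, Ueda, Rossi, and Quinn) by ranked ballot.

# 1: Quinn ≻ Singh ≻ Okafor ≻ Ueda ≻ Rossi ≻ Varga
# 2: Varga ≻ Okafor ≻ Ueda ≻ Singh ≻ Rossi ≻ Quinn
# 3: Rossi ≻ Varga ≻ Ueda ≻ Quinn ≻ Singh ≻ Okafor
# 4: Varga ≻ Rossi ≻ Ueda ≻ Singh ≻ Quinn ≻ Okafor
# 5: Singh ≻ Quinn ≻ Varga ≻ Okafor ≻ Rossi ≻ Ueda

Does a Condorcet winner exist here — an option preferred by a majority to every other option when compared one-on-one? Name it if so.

Varga

Head-to-head results (5 voters total):
Varga vs Singh: Varga wins 3–2.
Varga vs Okafor: Varga wins 4–1.
Varga vs Ueda: Varga wins 4–1.
Varga vs Rossi: Varga wins 3–2.
Varga vs Quinn: Varga wins 3–2.
Singh vs Okafor: Singh wins 4–1.
Singh vs Ueda: Ueda wins 3–2.
Singh vs Rossi: Singh wins 3–2.
Singh vs Quinn: Singh wins 3–2.
Okafor vs Ueda: Okafor wins 3–2.
Okafor vs Rossi: Okafor wins 3–2.
Okafor vs Quinn: Quinn wins 4–1.
Ueda vs Rossi: Rossi wins 3–2.
Ueda vs Quinn: Ueda wins 3–2.
Rossi vs Quinn: Rossi wins 3–2.
Varga beats each rival — Singh (3–2), Okafor (4–1), Ueda (4–1), Rossi (3–2), Quinn (3–2) — so Varga is the Condorcet winner.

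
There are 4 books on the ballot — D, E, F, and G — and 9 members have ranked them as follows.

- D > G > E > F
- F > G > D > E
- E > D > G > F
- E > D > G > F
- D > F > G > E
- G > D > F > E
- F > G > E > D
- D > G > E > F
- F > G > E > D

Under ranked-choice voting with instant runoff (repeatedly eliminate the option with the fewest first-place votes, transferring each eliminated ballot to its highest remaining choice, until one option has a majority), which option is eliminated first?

G

Round 1: D 3, F 3, E 2, G 1. G has the fewest and is eliminated.
Round 2: D 4, F 3, E 2. E has the fewest and is eliminated.
Round 3: D 6, F 3. D has a majority.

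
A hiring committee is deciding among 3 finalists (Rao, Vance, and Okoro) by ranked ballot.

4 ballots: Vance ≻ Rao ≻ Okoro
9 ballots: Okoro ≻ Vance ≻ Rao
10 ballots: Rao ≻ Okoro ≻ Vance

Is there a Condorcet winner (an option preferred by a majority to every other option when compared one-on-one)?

No

Head-to-head results (23 voters total):
Rao vs Vance: Vance wins 13–10.
Rao vs Okoro: Rao wins 14–9.
Vance vs Okoro: Okoro wins 19–4.
No candidate beats all others: Rao beats Okoro beats Vance beats Rao, a majority cycle.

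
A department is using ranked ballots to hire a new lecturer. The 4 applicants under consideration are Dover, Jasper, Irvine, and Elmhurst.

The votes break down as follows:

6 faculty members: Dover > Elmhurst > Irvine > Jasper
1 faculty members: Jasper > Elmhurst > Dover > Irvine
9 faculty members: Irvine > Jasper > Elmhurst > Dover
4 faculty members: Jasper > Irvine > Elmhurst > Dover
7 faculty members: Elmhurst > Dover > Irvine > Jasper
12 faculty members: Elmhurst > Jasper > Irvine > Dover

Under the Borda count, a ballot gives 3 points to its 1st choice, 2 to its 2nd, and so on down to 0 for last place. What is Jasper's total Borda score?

Borda scores:
  Dover: 6·3 + 1 + 9·0 + 4·0 + 7·2 + 12·0 = 33
  Jasper: 6·0 + 3 + 9·2 + 4·3 + 7·0 + 12·2 = 57
  Irvine: 6·1 + 0 + 9·3 + 4·2 + 7·1 + 12·1 = 60
  Elmhurst: 6·2 + 2 + 9·1 + 4·1 + 7·3 + 12·3 = 84

57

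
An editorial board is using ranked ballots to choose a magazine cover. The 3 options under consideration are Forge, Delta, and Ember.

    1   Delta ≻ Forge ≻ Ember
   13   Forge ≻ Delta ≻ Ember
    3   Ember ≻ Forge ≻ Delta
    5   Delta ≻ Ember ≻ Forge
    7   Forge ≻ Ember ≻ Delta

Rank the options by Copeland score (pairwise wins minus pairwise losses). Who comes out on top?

Pairwise results:
  Forge vs Delta: Forge wins 23–6.
  Forge vs Ember: Forge wins 21–8.
  Delta vs Ember: Delta wins 19–10.
Copeland scores (wins − losses):
  Forge: 2 − 0 = 2
  Delta: 1 − 1 = 0
  Ember: 0 − 2 = -2
Forge has the best Copeland score.

Forge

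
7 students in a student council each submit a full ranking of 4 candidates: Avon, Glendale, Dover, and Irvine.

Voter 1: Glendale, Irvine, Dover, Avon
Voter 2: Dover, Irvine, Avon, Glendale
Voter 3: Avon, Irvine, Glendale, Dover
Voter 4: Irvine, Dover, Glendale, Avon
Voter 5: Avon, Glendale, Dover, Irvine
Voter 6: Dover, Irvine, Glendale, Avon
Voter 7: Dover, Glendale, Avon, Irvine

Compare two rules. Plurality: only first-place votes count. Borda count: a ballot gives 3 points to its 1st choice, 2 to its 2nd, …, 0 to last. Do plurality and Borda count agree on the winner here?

Yes

Plurality first-place counts: Avon 2, Glendale 1, Dover 3, Irvine 1 → Dover.
Borda totals: Avon 8, Glendale 10, Dover 13, Irvine 11 → Dover.
The two rules agree on Dover.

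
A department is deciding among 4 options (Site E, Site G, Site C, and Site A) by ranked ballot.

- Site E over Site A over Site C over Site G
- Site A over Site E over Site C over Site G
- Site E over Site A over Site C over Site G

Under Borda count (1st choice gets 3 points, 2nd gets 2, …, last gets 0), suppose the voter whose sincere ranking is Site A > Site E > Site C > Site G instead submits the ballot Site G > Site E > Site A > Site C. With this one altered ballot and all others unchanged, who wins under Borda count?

Site E

Borda totals with the altered ballot: Site E 8, Site G 3, Site C 2, Site A 5.
The winner is unchanged: still Site E.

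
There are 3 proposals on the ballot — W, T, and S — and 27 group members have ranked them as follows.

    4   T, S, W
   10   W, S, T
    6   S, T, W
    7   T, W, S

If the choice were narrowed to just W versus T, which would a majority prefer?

T

Ballots ranking W above T: 10.
Ballots ranking T above W: 4+6+7 = 17.
T wins the head-to-head, 17–10.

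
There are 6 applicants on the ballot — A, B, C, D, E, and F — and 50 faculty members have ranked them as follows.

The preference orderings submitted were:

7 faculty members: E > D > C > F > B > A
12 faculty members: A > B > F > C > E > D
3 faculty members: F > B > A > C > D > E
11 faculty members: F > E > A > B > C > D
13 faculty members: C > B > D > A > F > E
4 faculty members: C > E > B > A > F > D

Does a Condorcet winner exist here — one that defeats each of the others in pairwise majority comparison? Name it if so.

B

Head-to-head results (50 voters total):
A vs B: B wins 27–23.
A vs C: A wins 26–24.
A vs D: A wins 30–20.
A vs E: A wins 28–22.
A vs F: A wins 29–21.
B vs C: B wins 26–24.
B vs D: B wins 43–7.
B vs E: B wins 28–22.
B vs F: B wins 29–21.
C vs D: C wins 43–7.
C vs E: C wins 32–18.
C vs F: F wins 26–24.
D vs E: E wins 34–16.
D vs F: F wins 30–20.
E vs F: F wins 39–11.
B beats each rival — A (27–23), C (26–24), D (43–7), E (28–22), F (29–21) — so B is the Condorcet winner.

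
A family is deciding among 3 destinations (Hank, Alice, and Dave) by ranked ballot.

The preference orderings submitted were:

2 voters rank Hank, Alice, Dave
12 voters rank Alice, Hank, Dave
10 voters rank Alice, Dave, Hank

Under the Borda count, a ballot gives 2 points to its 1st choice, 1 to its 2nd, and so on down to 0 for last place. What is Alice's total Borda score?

46

Borda scores:
  Hank: 2·2 + 12·1 + 10·0 = 16
  Alice: 2·1 + 12·2 + 10·2 = 46
  Dave: 2·0 + 12·0 + 10·1 = 10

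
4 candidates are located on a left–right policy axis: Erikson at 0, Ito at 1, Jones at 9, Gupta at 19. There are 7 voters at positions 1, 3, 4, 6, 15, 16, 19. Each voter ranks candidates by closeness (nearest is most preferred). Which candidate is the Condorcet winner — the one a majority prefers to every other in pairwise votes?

Jones

With single-peaked preferences on a line, the Condorcet winner is the candidate closest to the median voter.
The median voter (position 6) is closest to Jones at 9.
Check: Jones vs Erikson — voters closer to Jones: 4 of 7.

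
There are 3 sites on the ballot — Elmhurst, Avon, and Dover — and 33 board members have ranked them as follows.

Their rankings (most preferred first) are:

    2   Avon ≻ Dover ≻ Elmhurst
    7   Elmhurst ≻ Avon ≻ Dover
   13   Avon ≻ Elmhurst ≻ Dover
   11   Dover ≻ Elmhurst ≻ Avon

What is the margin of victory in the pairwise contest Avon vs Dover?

Ballots ranking Avon above Dover: 2+7+13 = 22.
Ballots ranking Dover above Avon: 11.
Avon wins 22–11, a margin of 11.

11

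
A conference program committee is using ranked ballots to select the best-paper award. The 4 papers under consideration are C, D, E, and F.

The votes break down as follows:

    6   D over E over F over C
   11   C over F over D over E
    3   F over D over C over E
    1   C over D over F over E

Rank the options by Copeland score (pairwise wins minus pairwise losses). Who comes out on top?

Pairwise results:
  C vs D: C wins 12–9.
  C vs E: C wins 15–6.
  C vs F: C wins 12–9.
  D vs E: D wins 21–0.
  D vs F: F wins 14–7.
  E vs F: F wins 15–6.
Copeland scores (wins − losses):
  C: 3 − 0 = 3
  D: 1 − 2 = -1
  E: 0 − 3 = -3
  F: 2 − 1 = 1
C has the best Copeland score.

C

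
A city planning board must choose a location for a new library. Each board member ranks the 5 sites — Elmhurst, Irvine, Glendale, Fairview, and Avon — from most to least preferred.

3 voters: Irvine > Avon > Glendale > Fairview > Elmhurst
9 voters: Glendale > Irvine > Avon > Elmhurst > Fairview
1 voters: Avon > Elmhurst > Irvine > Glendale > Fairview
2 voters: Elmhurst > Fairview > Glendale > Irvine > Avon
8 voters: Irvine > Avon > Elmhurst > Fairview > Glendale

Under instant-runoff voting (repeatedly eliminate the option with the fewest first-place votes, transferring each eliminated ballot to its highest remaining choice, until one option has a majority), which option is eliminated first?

Round 1: Irvine 11, Glendale 9, Elmhurst 2, Avon 1, Fairview 0. Fairview has the fewest and is eliminated.
Round 2: Irvine 11, Glendale 9, Elmhurst 2, Avon 1. Avon has the fewest and is eliminated.
Round 3: Irvine 11, Glendale 9, Elmhurst 3. Elmhurst has the fewest and is eliminated.
Round 4: Irvine 12, Glendale 11. Irvine has a majority.

Fairview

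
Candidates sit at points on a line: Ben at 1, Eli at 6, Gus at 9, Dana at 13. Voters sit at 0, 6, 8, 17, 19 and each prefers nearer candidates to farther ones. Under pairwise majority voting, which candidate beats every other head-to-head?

With single-peaked preferences on a line, the Condorcet winner is the candidate closest to the median voter.
The median voter (position 8) is closest to Gus at 9.
Check: Gus vs Eli — voters closer to Gus: 3 of 5.

Gus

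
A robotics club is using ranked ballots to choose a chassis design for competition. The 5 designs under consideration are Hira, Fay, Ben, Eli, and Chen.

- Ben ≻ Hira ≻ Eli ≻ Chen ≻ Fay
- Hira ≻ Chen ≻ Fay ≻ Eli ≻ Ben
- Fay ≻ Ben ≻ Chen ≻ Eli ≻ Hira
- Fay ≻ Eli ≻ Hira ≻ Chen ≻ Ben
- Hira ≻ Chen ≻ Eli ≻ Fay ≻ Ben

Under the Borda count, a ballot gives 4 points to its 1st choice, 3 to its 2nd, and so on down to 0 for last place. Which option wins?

Borda scores:
  Hira: 3 + 4 + 0 + 2 + 4 = 13
  Fay: 0 + 2 + 4 + 4 + 1 = 11
  Ben: 4 + 0 + 3 + 0 + 0 = 7
  Eli: 2 + 1 + 1 + 3 + 2 = 9
  Chen: 1 + 3 + 2 + 1 + 3 = 10
Hira has the highest total.

Hira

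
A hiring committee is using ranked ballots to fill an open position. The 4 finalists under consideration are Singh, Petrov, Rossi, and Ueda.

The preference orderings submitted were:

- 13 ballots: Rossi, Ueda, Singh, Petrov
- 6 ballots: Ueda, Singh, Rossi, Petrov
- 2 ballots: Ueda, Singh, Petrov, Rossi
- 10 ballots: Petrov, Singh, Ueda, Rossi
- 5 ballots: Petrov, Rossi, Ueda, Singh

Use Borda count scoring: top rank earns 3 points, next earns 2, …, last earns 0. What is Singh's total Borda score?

Borda scores:
  Singh: 13·1 + 6·2 + 2·2 + 10·2 + 5·0 = 49
  Petrov: 13·0 + 6·0 + 2·1 + 10·3 + 5·3 = 47
  Rossi: 13·3 + 6·1 + 2·0 + 10·0 + 5·2 = 55
  Ueda: 13·2 + 6·3 + 2·3 + 10·1 + 5·1 = 65

49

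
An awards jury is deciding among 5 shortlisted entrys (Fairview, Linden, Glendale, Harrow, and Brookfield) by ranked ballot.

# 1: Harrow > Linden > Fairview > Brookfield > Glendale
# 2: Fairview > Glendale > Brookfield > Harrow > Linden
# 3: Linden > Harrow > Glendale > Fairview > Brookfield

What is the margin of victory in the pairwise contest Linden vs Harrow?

1

Ballots ranking Linden above Harrow: 1.
Ballots ranking Harrow above Linden: 2.
Harrow wins 2–1, a margin of 1.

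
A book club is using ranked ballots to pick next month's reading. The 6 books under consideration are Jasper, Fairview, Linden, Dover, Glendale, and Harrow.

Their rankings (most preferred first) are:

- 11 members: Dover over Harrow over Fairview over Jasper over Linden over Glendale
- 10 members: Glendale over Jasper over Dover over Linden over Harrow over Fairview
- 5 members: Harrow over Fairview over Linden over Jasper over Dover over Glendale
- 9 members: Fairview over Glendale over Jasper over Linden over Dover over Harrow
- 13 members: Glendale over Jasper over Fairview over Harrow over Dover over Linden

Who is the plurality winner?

Glendale

First-place vote totals:
  Jasper: 0
  Fairview: 9
  Linden: 0
  Dover: 11
  Glendale: 23
  Harrow: 5
Glendale has the most first-place votes.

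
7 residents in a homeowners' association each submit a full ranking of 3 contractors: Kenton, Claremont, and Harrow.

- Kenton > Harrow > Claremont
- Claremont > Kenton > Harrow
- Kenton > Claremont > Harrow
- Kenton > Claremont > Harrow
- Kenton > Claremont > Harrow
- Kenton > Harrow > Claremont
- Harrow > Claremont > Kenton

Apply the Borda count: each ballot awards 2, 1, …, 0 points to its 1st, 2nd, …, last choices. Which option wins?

Borda scores:
  Kenton: 2 + 1 + 2 + 2 + 2 + 2 + 0 = 11
  Claremont: 0 + 2 + 1 + 1 + 1 + 0 + 1 = 6
  Harrow: 1 + 0 + 0 + 0 + 0 + 1 + 2 = 4
Kenton has the highest total.

Kenton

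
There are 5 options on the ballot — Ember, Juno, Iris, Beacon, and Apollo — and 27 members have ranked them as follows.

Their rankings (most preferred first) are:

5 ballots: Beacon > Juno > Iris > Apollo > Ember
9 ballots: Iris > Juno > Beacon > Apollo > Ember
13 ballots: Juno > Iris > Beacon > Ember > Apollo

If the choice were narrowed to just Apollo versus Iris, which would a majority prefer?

Ballots ranking Apollo above Iris: 0.
Ballots ranking Iris above Apollo: 5+9+13 = 27.
Iris wins the head-to-head, 27–0.

Iris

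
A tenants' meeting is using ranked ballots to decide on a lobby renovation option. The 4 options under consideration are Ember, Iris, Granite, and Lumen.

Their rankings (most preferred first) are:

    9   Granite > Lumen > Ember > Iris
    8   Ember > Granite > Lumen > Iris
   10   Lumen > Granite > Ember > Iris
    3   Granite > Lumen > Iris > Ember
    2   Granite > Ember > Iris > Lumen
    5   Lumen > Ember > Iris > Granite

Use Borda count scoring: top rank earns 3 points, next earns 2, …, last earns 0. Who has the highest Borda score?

Borda scores:
  Ember: 9·1 + 8·3 + 10·1 + 3·0 + 2·2 + 5·2 = 57
  Iris: 9·0 + 8·0 + 10·0 + 3·1 + 2·1 + 5·1 = 10
  Granite: 9·3 + 8·2 + 10·2 + 3·3 + 2·3 + 5·0 = 78
  Lumen: 9·2 + 8·1 + 10·3 + 3·2 + 2·0 + 5·3 = 77
Granite has the highest total.

Granite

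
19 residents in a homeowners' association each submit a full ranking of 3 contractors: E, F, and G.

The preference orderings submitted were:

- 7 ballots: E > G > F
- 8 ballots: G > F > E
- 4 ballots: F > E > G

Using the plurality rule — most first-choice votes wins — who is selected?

First-place vote totals:
  E: 7
  F: 4
  G: 8
G has the most first-place votes.

G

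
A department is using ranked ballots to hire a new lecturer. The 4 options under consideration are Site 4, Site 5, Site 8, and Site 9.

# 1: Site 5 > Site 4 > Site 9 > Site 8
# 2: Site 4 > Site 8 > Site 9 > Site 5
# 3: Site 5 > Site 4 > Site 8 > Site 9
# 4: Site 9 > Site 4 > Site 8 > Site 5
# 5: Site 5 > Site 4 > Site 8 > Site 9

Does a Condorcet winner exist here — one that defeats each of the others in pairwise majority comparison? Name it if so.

Site 5

Head-to-head results (5 voters total):
Site 4 vs Site 5: Site 5 wins 3–2.
Site 4 vs Site 8: Site 4 wins 5–0.
Site 4 vs Site 9: Site 4 wins 4–1.
Site 5 vs Site 8: Site 5 wins 3–2.
Site 5 vs Site 9: Site 5 wins 3–2.
Site 8 vs Site 9: Site 8 wins 3–2.
Site 5 beats each rival — Site 4 (3–2), Site 8 (3–2), Site 9 (3–2) — so Site 5 is the Condorcet winner.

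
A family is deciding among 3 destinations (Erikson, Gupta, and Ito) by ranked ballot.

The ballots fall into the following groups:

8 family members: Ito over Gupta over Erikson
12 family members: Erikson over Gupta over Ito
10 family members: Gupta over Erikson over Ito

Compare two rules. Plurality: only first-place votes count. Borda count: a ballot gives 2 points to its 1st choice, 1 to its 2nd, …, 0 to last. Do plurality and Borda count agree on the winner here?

No

Plurality first-place counts: Erikson 12, Gupta 10, Ito 8 → Erikson.
Borda totals: Erikson 34, Gupta 40, Ito 16 → Gupta.
The two rules disagree: plurality picks Erikson, Borda picks Gupta.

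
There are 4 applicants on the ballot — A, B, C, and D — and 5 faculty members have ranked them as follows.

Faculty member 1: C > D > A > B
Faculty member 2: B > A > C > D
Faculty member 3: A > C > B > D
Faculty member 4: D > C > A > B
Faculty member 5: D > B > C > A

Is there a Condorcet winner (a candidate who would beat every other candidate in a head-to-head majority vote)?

Head-to-head results (5 voters total):
A vs B: A wins 3–2.
A vs C: C wins 3–2.
A vs D: D wins 3–2.
B vs C: C wins 3–2.
B vs D: D wins 3–2.
C vs D: C wins 3–2.
C beats each rival — A (3–2), B (3–2), D (3–2) — so C is the Condorcet winner.

Yes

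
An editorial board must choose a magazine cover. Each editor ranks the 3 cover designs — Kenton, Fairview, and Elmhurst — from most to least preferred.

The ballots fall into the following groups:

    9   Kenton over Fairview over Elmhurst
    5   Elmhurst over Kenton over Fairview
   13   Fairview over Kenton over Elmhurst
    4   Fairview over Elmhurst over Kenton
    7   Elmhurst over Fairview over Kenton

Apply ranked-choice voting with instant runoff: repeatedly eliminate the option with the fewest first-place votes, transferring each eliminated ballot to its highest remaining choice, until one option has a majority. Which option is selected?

Fairview

Round 1: Fairview 17, Elmhurst 12, Kenton 9. Kenton has the fewest and is eliminated.
Round 2: Fairview 26, Elmhurst 12. Fairview has a majority.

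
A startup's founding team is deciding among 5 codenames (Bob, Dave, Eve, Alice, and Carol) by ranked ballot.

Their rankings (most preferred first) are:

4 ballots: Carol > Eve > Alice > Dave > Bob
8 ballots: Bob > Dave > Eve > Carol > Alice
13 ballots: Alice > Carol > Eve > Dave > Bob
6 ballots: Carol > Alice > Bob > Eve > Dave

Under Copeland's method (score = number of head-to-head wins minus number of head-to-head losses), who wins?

Carol

Pairwise results:
  Bob vs Dave: Dave wins 17–14.
  Bob vs Eve: Eve wins 17–14.
  Bob vs Alice: Alice wins 23–8.
  Bob vs Carol: Carol wins 23–8.
  Dave vs Eve: Eve wins 23–8.
  Dave vs Alice: Alice wins 23–8.
  Dave vs Carol: Carol wins 23–8.
  Eve vs Alice: Alice wins 19–12.
  Eve vs Carol: Carol wins 23–8.
  Alice vs Carol: Carol wins 18–13.
Copeland scores (wins − losses):
  Bob: 0 − 4 = -4
  Dave: 1 − 3 = -2
  Eve: 2 − 2 = 0
  Alice: 3 − 1 = 2
  Carol: 4 − 0 = 4
Carol has the best Copeland score.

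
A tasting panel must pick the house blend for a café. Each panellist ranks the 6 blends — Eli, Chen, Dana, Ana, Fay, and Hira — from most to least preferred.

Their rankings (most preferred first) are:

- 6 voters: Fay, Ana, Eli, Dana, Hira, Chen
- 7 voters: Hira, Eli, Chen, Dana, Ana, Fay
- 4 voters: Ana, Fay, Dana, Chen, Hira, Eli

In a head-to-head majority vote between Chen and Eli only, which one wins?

Ballots ranking Chen above Eli: 4.
Ballots ranking Eli above Chen: 6+7 = 13.
Eli wins the head-to-head, 13–4.

Eli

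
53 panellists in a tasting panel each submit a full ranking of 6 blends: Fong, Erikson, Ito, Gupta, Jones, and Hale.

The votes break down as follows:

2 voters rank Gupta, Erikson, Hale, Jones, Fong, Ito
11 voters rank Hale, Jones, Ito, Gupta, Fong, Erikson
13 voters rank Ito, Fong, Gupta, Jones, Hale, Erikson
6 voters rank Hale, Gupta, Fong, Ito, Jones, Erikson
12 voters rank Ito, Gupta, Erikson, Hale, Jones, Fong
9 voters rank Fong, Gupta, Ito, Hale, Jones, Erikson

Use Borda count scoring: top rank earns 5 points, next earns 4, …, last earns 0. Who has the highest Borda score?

Ito

Borda scores:
  Fong: 2·1 + 11·1 + 13·4 + 6·3 + 12·0 + 9·5 = 128
  Erikson: 2·4 + 11·0 + 13·0 + 6·0 + 12·3 + 9·0 = 44
  Ito: 2·0 + 11·3 + 13·5 + 6·2 + 12·5 + 9·3 = 197
  Gupta: 2·5 + 11·2 + 13·3 + 6·4 + 12·4 + 9·4 = 179
  Jones: 2·2 + 11·4 + 13·2 + 6·1 + 12·1 + 9·1 = 101
  Hale: 2·3 + 11·5 + 13·1 + 6·5 + 12·2 + 9·2 = 146
Ito has the highest total.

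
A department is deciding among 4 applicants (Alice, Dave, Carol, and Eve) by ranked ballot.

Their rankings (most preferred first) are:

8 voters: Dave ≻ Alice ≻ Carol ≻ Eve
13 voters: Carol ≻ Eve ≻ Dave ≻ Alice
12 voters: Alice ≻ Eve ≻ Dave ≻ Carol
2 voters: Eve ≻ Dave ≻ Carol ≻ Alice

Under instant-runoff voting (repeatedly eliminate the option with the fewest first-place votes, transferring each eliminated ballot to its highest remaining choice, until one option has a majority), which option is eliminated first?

Eve

Round 1: Carol 13, Alice 12, Dave 8, Eve 2. Eve has the fewest and is eliminated.
Round 2: Carol 13, Alice 12, Dave 10. Dave has the fewest and is eliminated.
Round 3: Alice 20, Carol 15. Alice has a majority.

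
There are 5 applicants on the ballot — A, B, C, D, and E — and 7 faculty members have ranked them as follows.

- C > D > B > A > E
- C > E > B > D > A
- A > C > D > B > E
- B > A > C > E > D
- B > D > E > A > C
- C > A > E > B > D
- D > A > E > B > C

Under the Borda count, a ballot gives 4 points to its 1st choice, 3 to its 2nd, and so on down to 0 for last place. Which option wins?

C

Borda scores:
  A: 1 + 0 + 4 + 3 + 1 + 3 + 3 = 15
  B: 2 + 2 + 1 + 4 + 4 + 1 + 1 = 15
  C: 4 + 4 + 3 + 2 + 0 + 4 + 0 = 17
  D: 3 + 1 + 2 + 0 + 3 + 0 + 4 = 13
  E: 0 + 3 + 0 + 1 + 2 + 2 + 2 = 10
C has the highest total.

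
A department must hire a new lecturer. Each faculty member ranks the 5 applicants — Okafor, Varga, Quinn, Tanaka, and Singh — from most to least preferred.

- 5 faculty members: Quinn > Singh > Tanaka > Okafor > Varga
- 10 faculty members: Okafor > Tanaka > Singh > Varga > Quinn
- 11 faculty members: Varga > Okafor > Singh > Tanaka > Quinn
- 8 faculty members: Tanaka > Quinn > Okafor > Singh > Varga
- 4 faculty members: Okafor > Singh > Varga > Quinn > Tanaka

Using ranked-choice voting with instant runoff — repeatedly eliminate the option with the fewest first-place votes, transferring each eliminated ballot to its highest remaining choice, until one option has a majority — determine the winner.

Okafor

Round 1: Okafor 14, Varga 11, Tanaka 8, Quinn 5, Singh 0. Singh has the fewest and is eliminated.
Round 2: Okafor 14, Varga 11, Tanaka 8, Quinn 5. Quinn has the fewest and is eliminated.
Round 3: Okafor 14, Tanaka 13, Varga 11. Varga has the fewest and is eliminated.
Round 4: Okafor 25, Tanaka 13. Okafor has a majority.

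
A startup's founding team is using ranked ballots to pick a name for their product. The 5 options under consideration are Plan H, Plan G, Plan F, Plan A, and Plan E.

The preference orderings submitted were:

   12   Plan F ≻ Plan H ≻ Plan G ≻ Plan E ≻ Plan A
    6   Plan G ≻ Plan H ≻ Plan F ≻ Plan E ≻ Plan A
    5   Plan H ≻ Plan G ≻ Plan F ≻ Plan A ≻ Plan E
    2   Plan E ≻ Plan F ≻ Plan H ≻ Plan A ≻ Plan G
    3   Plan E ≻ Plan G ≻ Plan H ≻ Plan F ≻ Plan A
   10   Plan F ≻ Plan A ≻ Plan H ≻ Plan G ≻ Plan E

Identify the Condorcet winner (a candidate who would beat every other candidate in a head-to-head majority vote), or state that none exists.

Plan F

Head-to-head results (38 voters total):
Plan H vs Plan G: Plan H wins 29–9.
Plan H vs Plan F: Plan F wins 24–14.
Plan H vs Plan A: Plan H wins 28–10.
Plan H vs Plan E: Plan H wins 33–5.
Plan G vs Plan F: Plan F wins 24–14.
Plan G vs Plan A: Plan G wins 26–12.
Plan G vs Plan E: Plan G wins 33–5.
Plan F vs Plan A: Plan F wins 38–0.
Plan F vs Plan E: Plan F wins 33–5.
Plan A vs Plan E: Plan E wins 23–15.
Plan F beats each rival — Plan H (24–14), Plan G (24–14), Plan A (38–0), Plan E (33–5) — so Plan F is the Condorcet winner.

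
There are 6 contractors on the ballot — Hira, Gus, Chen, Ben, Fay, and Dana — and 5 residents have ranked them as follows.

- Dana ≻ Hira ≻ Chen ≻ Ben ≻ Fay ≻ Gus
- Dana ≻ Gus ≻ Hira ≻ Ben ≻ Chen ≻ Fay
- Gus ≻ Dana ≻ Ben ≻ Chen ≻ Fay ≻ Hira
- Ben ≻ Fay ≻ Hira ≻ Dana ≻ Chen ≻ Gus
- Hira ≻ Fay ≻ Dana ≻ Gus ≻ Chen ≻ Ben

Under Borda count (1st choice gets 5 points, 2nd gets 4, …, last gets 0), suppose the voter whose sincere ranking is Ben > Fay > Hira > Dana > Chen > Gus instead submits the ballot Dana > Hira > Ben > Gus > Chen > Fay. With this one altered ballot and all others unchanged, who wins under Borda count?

Dana

Borda totals with the altered ballot: Hira 16, Gus 13, Chen 8, Ben 10, Fay 6, Dana 22.
The winner is unchanged: still Dana.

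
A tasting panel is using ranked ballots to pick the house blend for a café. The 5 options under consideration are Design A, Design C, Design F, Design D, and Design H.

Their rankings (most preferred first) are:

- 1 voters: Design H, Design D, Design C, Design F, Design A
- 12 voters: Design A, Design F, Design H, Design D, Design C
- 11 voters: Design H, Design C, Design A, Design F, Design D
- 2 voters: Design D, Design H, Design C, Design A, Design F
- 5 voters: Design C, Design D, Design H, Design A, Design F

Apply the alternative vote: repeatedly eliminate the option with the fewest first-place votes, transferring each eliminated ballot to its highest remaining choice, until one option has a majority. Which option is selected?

Round 1: Design A 12, Design H 12, Design C 5, Design D 2, Design F 0. Design F has the fewest and is eliminated.
Round 2: Design A 12, Design H 12, Design C 5, Design D 2. Design D has the fewest and is eliminated.
Round 3: Design H 14, Design A 12, Design C 5. Design C has the fewest and is eliminated.
Round 4: Design H 19, Design A 12. Design H has a majority.

Design H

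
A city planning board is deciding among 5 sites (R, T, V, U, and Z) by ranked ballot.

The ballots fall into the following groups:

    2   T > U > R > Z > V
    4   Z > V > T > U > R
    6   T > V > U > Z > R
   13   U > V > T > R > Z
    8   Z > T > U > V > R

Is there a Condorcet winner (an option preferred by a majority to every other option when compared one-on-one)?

No

Head-to-head results (33 voters total):
R vs T: T wins 33–0.
R vs V: V wins 31–2.
R vs U: U wins 33–0.
R vs Z: Z wins 18–15.
T vs V: V wins 17–16.
T vs U: T wins 20–13.
T vs Z: T wins 21–12.
V vs U: U wins 23–10.
V vs Z: V wins 19–14.
U vs Z: U wins 21–12.
No candidate beats all others: T beats U beats V beats T, a majority cycle.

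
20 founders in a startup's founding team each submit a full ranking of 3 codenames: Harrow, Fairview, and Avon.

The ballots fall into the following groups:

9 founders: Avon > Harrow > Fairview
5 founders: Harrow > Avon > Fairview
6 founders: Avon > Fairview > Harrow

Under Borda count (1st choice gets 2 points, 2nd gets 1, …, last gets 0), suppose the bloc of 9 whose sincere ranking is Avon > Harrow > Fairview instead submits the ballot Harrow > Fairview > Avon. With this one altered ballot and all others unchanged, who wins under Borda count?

Harrow

Borda totals with the altered ballot: Harrow 28, Fairview 15, Avon 17.
The switch changes the winner from Avon to Harrow.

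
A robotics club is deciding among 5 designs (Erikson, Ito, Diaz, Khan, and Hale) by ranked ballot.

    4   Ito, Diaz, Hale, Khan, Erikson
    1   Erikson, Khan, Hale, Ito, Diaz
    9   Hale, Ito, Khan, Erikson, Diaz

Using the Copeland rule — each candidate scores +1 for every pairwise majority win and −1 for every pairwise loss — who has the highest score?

Hale

Pairwise results:
  Erikson vs Ito: Ito wins 13–1.
  Erikson vs Diaz: Erikson wins 10–4.
  Erikson vs Khan: Khan wins 13–1.
  Erikson vs Hale: Hale wins 13–1.
  Ito vs Diaz: Ito wins 14–0.
  Ito vs Khan: Ito wins 13–1.
  Ito vs Hale: Hale wins 10–4.
  Diaz vs Khan: Khan wins 10–4.
  Diaz vs Hale: Hale wins 10–4.
  Khan vs Hale: Hale wins 13–1.
Copeland scores (wins − losses):
  Erikson: 1 − 3 = -2
  Ito: 3 − 1 = 2
  Diaz: 0 − 4 = -4
  Khan: 2 − 2 = 0
  Hale: 4 − 0 = 4
Hale has the best Copeland score.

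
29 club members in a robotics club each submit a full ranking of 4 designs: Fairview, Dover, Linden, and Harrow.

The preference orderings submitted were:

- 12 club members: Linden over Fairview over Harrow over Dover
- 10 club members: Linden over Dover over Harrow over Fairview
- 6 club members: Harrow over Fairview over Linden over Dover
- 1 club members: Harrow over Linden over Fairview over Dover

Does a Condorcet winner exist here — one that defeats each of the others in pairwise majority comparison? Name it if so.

Linden

Head-to-head results (29 voters total):
Fairview vs Dover: Fairview wins 19–10.
Fairview vs Linden: Linden wins 23–6.
Fairview vs Harrow: Harrow wins 17–12.
Dover vs Linden: Linden wins 29–0.
Dover vs Harrow: Harrow wins 19–10.
Linden vs Harrow: Linden wins 22–7.
Linden beats each rival — Fairview (23–6), Dover (29–0), Harrow (22–7) — so Linden is the Condorcet winner.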